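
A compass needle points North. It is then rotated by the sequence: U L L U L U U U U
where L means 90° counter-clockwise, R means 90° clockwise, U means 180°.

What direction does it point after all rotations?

Start: North
  U (U-turn (180°)) -> South
  L (left (90° counter-clockwise)) -> East
  L (left (90° counter-clockwise)) -> North
  U (U-turn (180°)) -> South
  L (left (90° counter-clockwise)) -> East
  U (U-turn (180°)) -> West
  U (U-turn (180°)) -> East
  U (U-turn (180°)) -> West
  U (U-turn (180°)) -> East
Final: East

Answer: Final heading: East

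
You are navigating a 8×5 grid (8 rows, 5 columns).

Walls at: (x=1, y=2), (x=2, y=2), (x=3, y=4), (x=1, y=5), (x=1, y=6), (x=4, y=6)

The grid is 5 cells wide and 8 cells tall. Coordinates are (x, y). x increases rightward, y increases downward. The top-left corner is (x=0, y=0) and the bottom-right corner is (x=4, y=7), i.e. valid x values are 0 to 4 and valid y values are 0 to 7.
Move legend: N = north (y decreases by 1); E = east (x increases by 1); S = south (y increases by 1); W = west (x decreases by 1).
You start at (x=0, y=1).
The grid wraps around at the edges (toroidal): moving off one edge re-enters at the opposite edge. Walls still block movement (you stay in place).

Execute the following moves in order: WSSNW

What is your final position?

Answer: Final position: (x=3, y=2)

Derivation:
Start: (x=0, y=1)
  W (west): (x=0, y=1) -> (x=4, y=1)
  S (south): (x=4, y=1) -> (x=4, y=2)
  S (south): (x=4, y=2) -> (x=4, y=3)
  N (north): (x=4, y=3) -> (x=4, y=2)
  W (west): (x=4, y=2) -> (x=3, y=2)
Final: (x=3, y=2)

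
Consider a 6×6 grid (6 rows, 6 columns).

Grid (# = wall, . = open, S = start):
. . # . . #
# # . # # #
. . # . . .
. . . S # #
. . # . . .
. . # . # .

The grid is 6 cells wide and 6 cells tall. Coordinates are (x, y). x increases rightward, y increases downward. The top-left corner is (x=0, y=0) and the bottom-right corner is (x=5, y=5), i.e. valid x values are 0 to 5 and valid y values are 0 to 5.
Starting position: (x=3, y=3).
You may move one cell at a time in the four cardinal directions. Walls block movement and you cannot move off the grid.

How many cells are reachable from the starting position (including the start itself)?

Answer: Reachable cells: 18

Derivation:
BFS flood-fill from (x=3, y=3):
  Distance 0: (x=3, y=3)
  Distance 1: (x=3, y=2), (x=2, y=3), (x=3, y=4)
  Distance 2: (x=4, y=2), (x=1, y=3), (x=4, y=4), (x=3, y=5)
  Distance 3: (x=1, y=2), (x=5, y=2), (x=0, y=3), (x=1, y=4), (x=5, y=4)
  Distance 4: (x=0, y=2), (x=0, y=4), (x=1, y=5), (x=5, y=5)
  Distance 5: (x=0, y=5)
Total reachable: 18 (grid has 23 open cells total)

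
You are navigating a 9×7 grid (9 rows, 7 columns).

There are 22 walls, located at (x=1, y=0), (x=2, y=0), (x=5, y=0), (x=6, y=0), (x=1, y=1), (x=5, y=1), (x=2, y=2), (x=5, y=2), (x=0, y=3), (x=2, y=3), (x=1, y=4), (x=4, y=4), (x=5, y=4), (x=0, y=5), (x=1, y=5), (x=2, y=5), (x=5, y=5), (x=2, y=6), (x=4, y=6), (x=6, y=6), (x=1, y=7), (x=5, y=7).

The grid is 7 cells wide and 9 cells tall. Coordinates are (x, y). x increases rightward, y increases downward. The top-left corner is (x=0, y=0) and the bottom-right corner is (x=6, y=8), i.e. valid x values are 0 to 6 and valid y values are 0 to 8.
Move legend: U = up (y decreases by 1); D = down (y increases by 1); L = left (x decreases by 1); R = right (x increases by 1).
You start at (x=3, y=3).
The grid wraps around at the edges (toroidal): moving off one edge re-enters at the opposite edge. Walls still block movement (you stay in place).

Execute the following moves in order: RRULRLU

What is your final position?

Answer: Final position: (x=4, y=2)

Derivation:
Start: (x=3, y=3)
  R (right): (x=3, y=3) -> (x=4, y=3)
  R (right): (x=4, y=3) -> (x=5, y=3)
  U (up): blocked, stay at (x=5, y=3)
  L (left): (x=5, y=3) -> (x=4, y=3)
  R (right): (x=4, y=3) -> (x=5, y=3)
  L (left): (x=5, y=3) -> (x=4, y=3)
  U (up): (x=4, y=3) -> (x=4, y=2)
Final: (x=4, y=2)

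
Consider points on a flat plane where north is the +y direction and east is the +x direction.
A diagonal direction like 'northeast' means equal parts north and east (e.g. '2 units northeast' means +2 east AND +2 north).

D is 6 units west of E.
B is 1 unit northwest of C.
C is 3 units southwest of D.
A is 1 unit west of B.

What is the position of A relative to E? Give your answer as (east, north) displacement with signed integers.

Place E at the origin (east=0, north=0).
  D is 6 units west of E: delta (east=-6, north=+0); D at (east=-6, north=0).
  C is 3 units southwest of D: delta (east=-3, north=-3); C at (east=-9, north=-3).
  B is 1 unit northwest of C: delta (east=-1, north=+1); B at (east=-10, north=-2).
  A is 1 unit west of B: delta (east=-1, north=+0); A at (east=-11, north=-2).
Therefore A relative to E: (east=-11, north=-2).

Answer: A is at (east=-11, north=-2) relative to E.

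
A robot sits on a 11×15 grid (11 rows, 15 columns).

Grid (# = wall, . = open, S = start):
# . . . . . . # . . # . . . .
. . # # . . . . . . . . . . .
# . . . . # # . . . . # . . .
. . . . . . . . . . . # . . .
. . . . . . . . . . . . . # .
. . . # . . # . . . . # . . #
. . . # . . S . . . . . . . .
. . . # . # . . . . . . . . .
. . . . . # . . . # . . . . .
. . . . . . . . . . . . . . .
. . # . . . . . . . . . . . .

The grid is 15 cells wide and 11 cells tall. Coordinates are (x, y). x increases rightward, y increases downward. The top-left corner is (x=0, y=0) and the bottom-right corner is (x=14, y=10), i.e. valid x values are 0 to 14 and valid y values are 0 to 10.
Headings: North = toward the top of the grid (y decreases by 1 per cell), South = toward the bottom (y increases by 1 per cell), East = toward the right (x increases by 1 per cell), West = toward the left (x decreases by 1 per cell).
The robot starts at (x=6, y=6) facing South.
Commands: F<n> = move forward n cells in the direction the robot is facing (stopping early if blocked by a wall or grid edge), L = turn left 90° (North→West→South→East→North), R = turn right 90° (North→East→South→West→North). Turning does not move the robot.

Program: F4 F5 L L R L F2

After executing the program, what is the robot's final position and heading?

Answer: Final position: (x=6, y=8), facing North

Derivation:
Start: (x=6, y=6), facing South
  F4: move forward 4, now at (x=6, y=10)
  F5: move forward 0/5 (blocked), now at (x=6, y=10)
  L: turn left, now facing East
  L: turn left, now facing North
  R: turn right, now facing East
  L: turn left, now facing North
  F2: move forward 2, now at (x=6, y=8)
Final: (x=6, y=8), facing North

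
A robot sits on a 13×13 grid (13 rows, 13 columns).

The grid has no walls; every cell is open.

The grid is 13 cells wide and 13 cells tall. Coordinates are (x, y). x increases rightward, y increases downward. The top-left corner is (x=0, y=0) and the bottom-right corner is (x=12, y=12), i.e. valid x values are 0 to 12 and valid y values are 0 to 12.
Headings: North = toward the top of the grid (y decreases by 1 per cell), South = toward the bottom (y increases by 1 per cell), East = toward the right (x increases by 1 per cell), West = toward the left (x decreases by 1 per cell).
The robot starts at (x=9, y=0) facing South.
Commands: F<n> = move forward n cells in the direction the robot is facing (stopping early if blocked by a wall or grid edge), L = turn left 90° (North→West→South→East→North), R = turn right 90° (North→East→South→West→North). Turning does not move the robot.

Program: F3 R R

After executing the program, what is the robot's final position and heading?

Start: (x=9, y=0), facing South
  F3: move forward 3, now at (x=9, y=3)
  R: turn right, now facing West
  R: turn right, now facing North
Final: (x=9, y=3), facing North

Answer: Final position: (x=9, y=3), facing North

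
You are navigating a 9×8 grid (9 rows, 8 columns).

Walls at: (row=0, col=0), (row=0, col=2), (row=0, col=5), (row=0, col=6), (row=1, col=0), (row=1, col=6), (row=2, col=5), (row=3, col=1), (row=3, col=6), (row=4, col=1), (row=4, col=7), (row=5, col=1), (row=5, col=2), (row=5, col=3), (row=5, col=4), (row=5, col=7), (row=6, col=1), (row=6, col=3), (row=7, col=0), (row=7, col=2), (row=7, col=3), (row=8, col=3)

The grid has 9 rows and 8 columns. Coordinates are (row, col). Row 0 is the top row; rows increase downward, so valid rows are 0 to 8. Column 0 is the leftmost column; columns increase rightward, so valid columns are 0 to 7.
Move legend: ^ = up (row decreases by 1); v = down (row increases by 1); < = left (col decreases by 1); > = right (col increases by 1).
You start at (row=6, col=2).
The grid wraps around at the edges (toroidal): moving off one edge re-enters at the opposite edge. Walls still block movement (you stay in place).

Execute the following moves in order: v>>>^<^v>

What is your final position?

Start: (row=6, col=2)
  v (down): blocked, stay at (row=6, col=2)
  [×3]> (right): blocked, stay at (row=6, col=2)
  ^ (up): blocked, stay at (row=6, col=2)
  < (left): blocked, stay at (row=6, col=2)
  ^ (up): blocked, stay at (row=6, col=2)
  v (down): blocked, stay at (row=6, col=2)
  > (right): blocked, stay at (row=6, col=2)
Final: (row=6, col=2)

Answer: Final position: (row=6, col=2)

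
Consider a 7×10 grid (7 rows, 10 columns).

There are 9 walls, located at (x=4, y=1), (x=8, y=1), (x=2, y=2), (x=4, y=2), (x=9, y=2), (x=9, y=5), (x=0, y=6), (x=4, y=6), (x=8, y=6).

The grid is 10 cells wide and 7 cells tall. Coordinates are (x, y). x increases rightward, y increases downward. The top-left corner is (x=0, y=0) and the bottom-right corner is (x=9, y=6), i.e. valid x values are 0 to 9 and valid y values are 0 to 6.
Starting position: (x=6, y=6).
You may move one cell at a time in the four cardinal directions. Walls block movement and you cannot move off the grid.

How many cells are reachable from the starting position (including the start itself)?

Answer: Reachable cells: 60

Derivation:
BFS flood-fill from (x=6, y=6):
  Distance 0: (x=6, y=6)
  Distance 1: (x=6, y=5), (x=5, y=6), (x=7, y=6)
  Distance 2: (x=6, y=4), (x=5, y=5), (x=7, y=5)
  Distance 3: (x=6, y=3), (x=5, y=4), (x=7, y=4), (x=4, y=5), (x=8, y=5)
  Distance 4: (x=6, y=2), (x=5, y=3), (x=7, y=3), (x=4, y=4), (x=8, y=4), (x=3, y=5)
  Distance 5: (x=6, y=1), (x=5, y=2), (x=7, y=2), (x=4, y=3), (x=8, y=3), (x=3, y=4), (x=9, y=4), (x=2, y=5), (x=3, y=6)
  Distance 6: (x=6, y=0), (x=5, y=1), (x=7, y=1), (x=8, y=2), (x=3, y=3), (x=9, y=3), (x=2, y=4), (x=1, y=5), (x=2, y=6)
  Distance 7: (x=5, y=0), (x=7, y=0), (x=3, y=2), (x=2, y=3), (x=1, y=4), (x=0, y=5), (x=1, y=6)
  Distance 8: (x=4, y=0), (x=8, y=0), (x=3, y=1), (x=1, y=3), (x=0, y=4)
  Distance 9: (x=3, y=0), (x=9, y=0), (x=2, y=1), (x=1, y=2), (x=0, y=3)
  Distance 10: (x=2, y=0), (x=1, y=1), (x=9, y=1), (x=0, y=2)
  Distance 11: (x=1, y=0), (x=0, y=1)
  Distance 12: (x=0, y=0)
Total reachable: 60 (grid has 61 open cells total)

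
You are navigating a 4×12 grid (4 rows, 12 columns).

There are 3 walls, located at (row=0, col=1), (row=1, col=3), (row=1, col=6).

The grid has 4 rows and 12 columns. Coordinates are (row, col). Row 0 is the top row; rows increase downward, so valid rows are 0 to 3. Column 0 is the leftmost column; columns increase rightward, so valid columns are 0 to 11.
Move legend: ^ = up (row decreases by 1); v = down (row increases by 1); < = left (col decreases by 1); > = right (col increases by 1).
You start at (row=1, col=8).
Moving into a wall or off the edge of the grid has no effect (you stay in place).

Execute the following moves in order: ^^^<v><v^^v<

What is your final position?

Start: (row=1, col=8)
  ^ (up): (row=1, col=8) -> (row=0, col=8)
  ^ (up): blocked, stay at (row=0, col=8)
  ^ (up): blocked, stay at (row=0, col=8)
  < (left): (row=0, col=8) -> (row=0, col=7)
  v (down): (row=0, col=7) -> (row=1, col=7)
  > (right): (row=1, col=7) -> (row=1, col=8)
  < (left): (row=1, col=8) -> (row=1, col=7)
  v (down): (row=1, col=7) -> (row=2, col=7)
  ^ (up): (row=2, col=7) -> (row=1, col=7)
  ^ (up): (row=1, col=7) -> (row=0, col=7)
  v (down): (row=0, col=7) -> (row=1, col=7)
  < (left): blocked, stay at (row=1, col=7)
Final: (row=1, col=7)

Answer: Final position: (row=1, col=7)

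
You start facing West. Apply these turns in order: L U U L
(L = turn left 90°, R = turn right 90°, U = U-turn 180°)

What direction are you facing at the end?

Answer: Final heading: East

Derivation:
Start: West
  L (left (90° counter-clockwise)) -> South
  U (U-turn (180°)) -> North
  U (U-turn (180°)) -> South
  L (left (90° counter-clockwise)) -> East
Final: East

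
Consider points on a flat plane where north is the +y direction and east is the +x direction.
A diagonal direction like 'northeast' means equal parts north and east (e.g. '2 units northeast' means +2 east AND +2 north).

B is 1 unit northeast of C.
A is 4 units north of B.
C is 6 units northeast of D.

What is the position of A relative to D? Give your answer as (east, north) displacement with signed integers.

Place D at the origin (east=0, north=0).
  C is 6 units northeast of D: delta (east=+6, north=+6); C at (east=6, north=6).
  B is 1 unit northeast of C: delta (east=+1, north=+1); B at (east=7, north=7).
  A is 4 units north of B: delta (east=+0, north=+4); A at (east=7, north=11).
Therefore A relative to D: (east=7, north=11).

Answer: A is at (east=7, north=11) relative to D.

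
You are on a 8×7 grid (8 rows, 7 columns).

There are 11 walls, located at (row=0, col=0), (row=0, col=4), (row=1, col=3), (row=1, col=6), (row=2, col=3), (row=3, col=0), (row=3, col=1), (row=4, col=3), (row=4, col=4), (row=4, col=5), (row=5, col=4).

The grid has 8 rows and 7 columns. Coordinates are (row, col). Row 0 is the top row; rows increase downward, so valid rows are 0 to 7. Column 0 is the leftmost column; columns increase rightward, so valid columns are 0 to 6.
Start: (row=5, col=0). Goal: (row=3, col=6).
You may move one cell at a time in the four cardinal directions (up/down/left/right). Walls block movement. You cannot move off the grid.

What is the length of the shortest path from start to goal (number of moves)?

Answer: Shortest path length: 8

Derivation:
BFS from (row=5, col=0) until reaching (row=3, col=6):
  Distance 0: (row=5, col=0)
  Distance 1: (row=4, col=0), (row=5, col=1), (row=6, col=0)
  Distance 2: (row=4, col=1), (row=5, col=2), (row=6, col=1), (row=7, col=0)
  Distance 3: (row=4, col=2), (row=5, col=3), (row=6, col=2), (row=7, col=1)
  Distance 4: (row=3, col=2), (row=6, col=3), (row=7, col=2)
  Distance 5: (row=2, col=2), (row=3, col=3), (row=6, col=4), (row=7, col=3)
  Distance 6: (row=1, col=2), (row=2, col=1), (row=3, col=4), (row=6, col=5), (row=7, col=4)
  Distance 7: (row=0, col=2), (row=1, col=1), (row=2, col=0), (row=2, col=4), (row=3, col=5), (row=5, col=5), (row=6, col=6), (row=7, col=5)
  Distance 8: (row=0, col=1), (row=0, col=3), (row=1, col=0), (row=1, col=4), (row=2, col=5), (row=3, col=6), (row=5, col=6), (row=7, col=6)  <- goal reached here
One shortest path (8 moves): (row=5, col=0) -> (row=5, col=1) -> (row=5, col=2) -> (row=4, col=2) -> (row=3, col=2) -> (row=3, col=3) -> (row=3, col=4) -> (row=3, col=5) -> (row=3, col=6)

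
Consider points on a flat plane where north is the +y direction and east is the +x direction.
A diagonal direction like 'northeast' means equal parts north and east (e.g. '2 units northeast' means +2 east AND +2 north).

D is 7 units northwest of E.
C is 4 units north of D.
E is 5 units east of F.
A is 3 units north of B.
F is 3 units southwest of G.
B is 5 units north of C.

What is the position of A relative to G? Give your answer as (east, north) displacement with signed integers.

Place G at the origin (east=0, north=0).
  F is 3 units southwest of G: delta (east=-3, north=-3); F at (east=-3, north=-3).
  E is 5 units east of F: delta (east=+5, north=+0); E at (east=2, north=-3).
  D is 7 units northwest of E: delta (east=-7, north=+7); D at (east=-5, north=4).
  C is 4 units north of D: delta (east=+0, north=+4); C at (east=-5, north=8).
  B is 5 units north of C: delta (east=+0, north=+5); B at (east=-5, north=13).
  A is 3 units north of B: delta (east=+0, north=+3); A at (east=-5, north=16).
Therefore A relative to G: (east=-5, north=16).

Answer: A is at (east=-5, north=16) relative to G.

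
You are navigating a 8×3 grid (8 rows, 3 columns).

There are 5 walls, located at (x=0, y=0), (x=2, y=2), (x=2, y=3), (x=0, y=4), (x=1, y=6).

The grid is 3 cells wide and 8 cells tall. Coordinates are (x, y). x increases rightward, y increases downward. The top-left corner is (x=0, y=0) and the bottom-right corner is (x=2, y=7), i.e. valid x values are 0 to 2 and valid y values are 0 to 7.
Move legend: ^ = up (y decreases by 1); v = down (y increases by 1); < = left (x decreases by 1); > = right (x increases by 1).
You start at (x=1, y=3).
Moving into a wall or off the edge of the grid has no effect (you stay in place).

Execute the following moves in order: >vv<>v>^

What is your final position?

Answer: Final position: (x=2, y=4)

Derivation:
Start: (x=1, y=3)
  > (right): blocked, stay at (x=1, y=3)
  v (down): (x=1, y=3) -> (x=1, y=4)
  v (down): (x=1, y=4) -> (x=1, y=5)
  < (left): (x=1, y=5) -> (x=0, y=5)
  > (right): (x=0, y=5) -> (x=1, y=5)
  v (down): blocked, stay at (x=1, y=5)
  > (right): (x=1, y=5) -> (x=2, y=5)
  ^ (up): (x=2, y=5) -> (x=2, y=4)
Final: (x=2, y=4)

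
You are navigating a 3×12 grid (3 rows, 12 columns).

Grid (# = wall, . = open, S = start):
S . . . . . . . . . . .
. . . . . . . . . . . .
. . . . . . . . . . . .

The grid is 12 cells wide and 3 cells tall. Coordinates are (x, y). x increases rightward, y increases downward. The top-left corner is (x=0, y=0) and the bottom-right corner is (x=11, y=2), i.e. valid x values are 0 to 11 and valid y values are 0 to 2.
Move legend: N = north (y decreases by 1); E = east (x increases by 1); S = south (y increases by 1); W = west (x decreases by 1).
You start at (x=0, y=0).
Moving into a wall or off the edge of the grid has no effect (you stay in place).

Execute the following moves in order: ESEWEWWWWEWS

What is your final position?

Answer: Final position: (x=0, y=2)

Derivation:
Start: (x=0, y=0)
  E (east): (x=0, y=0) -> (x=1, y=0)
  S (south): (x=1, y=0) -> (x=1, y=1)
  E (east): (x=1, y=1) -> (x=2, y=1)
  W (west): (x=2, y=1) -> (x=1, y=1)
  E (east): (x=1, y=1) -> (x=2, y=1)
  W (west): (x=2, y=1) -> (x=1, y=1)
  W (west): (x=1, y=1) -> (x=0, y=1)
  W (west): blocked, stay at (x=0, y=1)
  W (west): blocked, stay at (x=0, y=1)
  E (east): (x=0, y=1) -> (x=1, y=1)
  W (west): (x=1, y=1) -> (x=0, y=1)
  S (south): (x=0, y=1) -> (x=0, y=2)
Final: (x=0, y=2)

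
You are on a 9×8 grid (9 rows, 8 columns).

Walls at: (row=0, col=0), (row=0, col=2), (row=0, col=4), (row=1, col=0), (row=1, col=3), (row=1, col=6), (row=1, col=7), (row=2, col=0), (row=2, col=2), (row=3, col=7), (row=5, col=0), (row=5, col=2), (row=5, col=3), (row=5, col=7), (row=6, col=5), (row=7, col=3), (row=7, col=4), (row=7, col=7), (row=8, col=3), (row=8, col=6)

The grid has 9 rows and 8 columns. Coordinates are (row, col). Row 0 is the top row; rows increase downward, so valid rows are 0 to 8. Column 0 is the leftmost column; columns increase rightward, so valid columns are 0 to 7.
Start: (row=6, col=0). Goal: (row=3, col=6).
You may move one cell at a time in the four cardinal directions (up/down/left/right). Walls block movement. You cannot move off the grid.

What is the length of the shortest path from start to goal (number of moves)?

Answer: Shortest path length: 9

Derivation:
BFS from (row=6, col=0) until reaching (row=3, col=6):
  Distance 0: (row=6, col=0)
  Distance 1: (row=6, col=1), (row=7, col=0)
  Distance 2: (row=5, col=1), (row=6, col=2), (row=7, col=1), (row=8, col=0)
  Distance 3: (row=4, col=1), (row=6, col=3), (row=7, col=2), (row=8, col=1)
  Distance 4: (row=3, col=1), (row=4, col=0), (row=4, col=2), (row=6, col=4), (row=8, col=2)
  Distance 5: (row=2, col=1), (row=3, col=0), (row=3, col=2), (row=4, col=3), (row=5, col=4)
  Distance 6: (row=1, col=1), (row=3, col=3), (row=4, col=4), (row=5, col=5)
  Distance 7: (row=0, col=1), (row=1, col=2), (row=2, col=3), (row=3, col=4), (row=4, col=5), (row=5, col=6)
  Distance 8: (row=2, col=4), (row=3, col=5), (row=4, col=6), (row=6, col=6)
  Distance 9: (row=1, col=4), (row=2, col=5), (row=3, col=6), (row=4, col=7), (row=6, col=7), (row=7, col=6)  <- goal reached here
One shortest path (9 moves): (row=6, col=0) -> (row=6, col=1) -> (row=6, col=2) -> (row=6, col=3) -> (row=6, col=4) -> (row=5, col=4) -> (row=5, col=5) -> (row=5, col=6) -> (row=4, col=6) -> (row=3, col=6)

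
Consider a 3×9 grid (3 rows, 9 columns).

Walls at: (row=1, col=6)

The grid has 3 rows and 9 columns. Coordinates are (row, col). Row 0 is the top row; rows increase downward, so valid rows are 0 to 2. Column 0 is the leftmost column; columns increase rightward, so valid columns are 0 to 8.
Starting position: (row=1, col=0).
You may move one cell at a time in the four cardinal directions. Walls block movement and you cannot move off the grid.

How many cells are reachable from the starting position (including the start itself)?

BFS flood-fill from (row=1, col=0):
  Distance 0: (row=1, col=0)
  Distance 1: (row=0, col=0), (row=1, col=1), (row=2, col=0)
  Distance 2: (row=0, col=1), (row=1, col=2), (row=2, col=1)
  Distance 3: (row=0, col=2), (row=1, col=3), (row=2, col=2)
  Distance 4: (row=0, col=3), (row=1, col=4), (row=2, col=3)
  Distance 5: (row=0, col=4), (row=1, col=5), (row=2, col=4)
  Distance 6: (row=0, col=5), (row=2, col=5)
  Distance 7: (row=0, col=6), (row=2, col=6)
  Distance 8: (row=0, col=7), (row=2, col=7)
  Distance 9: (row=0, col=8), (row=1, col=7), (row=2, col=8)
  Distance 10: (row=1, col=8)
Total reachable: 26 (grid has 26 open cells total)

Answer: Reachable cells: 26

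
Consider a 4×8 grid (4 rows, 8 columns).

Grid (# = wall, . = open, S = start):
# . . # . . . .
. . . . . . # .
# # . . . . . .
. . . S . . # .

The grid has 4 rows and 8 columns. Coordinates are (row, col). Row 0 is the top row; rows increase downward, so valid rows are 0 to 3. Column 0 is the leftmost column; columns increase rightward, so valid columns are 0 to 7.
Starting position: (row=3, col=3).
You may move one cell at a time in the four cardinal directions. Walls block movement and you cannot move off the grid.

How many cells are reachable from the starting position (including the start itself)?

BFS flood-fill from (row=3, col=3):
  Distance 0: (row=3, col=3)
  Distance 1: (row=2, col=3), (row=3, col=2), (row=3, col=4)
  Distance 2: (row=1, col=3), (row=2, col=2), (row=2, col=4), (row=3, col=1), (row=3, col=5)
  Distance 3: (row=1, col=2), (row=1, col=4), (row=2, col=5), (row=3, col=0)
  Distance 4: (row=0, col=2), (row=0, col=4), (row=1, col=1), (row=1, col=5), (row=2, col=6)
  Distance 5: (row=0, col=1), (row=0, col=5), (row=1, col=0), (row=2, col=7)
  Distance 6: (row=0, col=6), (row=1, col=7), (row=3, col=7)
  Distance 7: (row=0, col=7)
Total reachable: 26 (grid has 26 open cells total)

Answer: Reachable cells: 26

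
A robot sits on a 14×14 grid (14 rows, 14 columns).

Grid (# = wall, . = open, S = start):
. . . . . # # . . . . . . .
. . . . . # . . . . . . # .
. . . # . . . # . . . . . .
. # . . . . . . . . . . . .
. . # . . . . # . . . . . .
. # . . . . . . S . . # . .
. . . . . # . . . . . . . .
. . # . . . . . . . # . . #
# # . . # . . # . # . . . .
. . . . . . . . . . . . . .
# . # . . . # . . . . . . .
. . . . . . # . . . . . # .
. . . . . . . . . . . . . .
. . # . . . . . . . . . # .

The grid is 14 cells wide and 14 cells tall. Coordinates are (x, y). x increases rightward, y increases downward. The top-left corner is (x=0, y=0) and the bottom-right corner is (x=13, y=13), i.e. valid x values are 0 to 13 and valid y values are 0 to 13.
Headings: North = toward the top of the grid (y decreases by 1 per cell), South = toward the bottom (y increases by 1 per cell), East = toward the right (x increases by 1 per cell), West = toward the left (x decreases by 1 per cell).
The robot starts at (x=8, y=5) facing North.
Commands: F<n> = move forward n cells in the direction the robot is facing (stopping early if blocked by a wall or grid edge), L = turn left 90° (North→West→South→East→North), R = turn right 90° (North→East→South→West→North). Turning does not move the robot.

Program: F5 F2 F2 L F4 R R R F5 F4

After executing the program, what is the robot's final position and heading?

Start: (x=8, y=5), facing North
  F5: move forward 5, now at (x=8, y=0)
  F2: move forward 0/2 (blocked), now at (x=8, y=0)
  F2: move forward 0/2 (blocked), now at (x=8, y=0)
  L: turn left, now facing West
  F4: move forward 1/4 (blocked), now at (x=7, y=0)
  R: turn right, now facing North
  R: turn right, now facing East
  R: turn right, now facing South
  F5: move forward 1/5 (blocked), now at (x=7, y=1)
  F4: move forward 0/4 (blocked), now at (x=7, y=1)
Final: (x=7, y=1), facing South

Answer: Final position: (x=7, y=1), facing South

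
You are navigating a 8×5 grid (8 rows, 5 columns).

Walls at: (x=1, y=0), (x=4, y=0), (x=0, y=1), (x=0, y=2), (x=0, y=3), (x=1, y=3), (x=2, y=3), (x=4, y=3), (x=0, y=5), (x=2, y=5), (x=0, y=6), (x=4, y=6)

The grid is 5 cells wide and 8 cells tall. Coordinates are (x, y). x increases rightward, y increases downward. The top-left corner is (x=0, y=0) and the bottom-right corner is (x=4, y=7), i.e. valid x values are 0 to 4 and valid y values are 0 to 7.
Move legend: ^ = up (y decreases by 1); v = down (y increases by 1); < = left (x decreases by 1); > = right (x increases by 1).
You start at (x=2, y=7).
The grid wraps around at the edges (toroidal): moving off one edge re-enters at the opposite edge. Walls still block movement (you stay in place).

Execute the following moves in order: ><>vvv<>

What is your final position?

Start: (x=2, y=7)
  > (right): (x=2, y=7) -> (x=3, y=7)
  < (left): (x=3, y=7) -> (x=2, y=7)
  > (right): (x=2, y=7) -> (x=3, y=7)
  v (down): (x=3, y=7) -> (x=3, y=0)
  v (down): (x=3, y=0) -> (x=3, y=1)
  v (down): (x=3, y=1) -> (x=3, y=2)
  < (left): (x=3, y=2) -> (x=2, y=2)
  > (right): (x=2, y=2) -> (x=3, y=2)
Final: (x=3, y=2)

Answer: Final position: (x=3, y=2)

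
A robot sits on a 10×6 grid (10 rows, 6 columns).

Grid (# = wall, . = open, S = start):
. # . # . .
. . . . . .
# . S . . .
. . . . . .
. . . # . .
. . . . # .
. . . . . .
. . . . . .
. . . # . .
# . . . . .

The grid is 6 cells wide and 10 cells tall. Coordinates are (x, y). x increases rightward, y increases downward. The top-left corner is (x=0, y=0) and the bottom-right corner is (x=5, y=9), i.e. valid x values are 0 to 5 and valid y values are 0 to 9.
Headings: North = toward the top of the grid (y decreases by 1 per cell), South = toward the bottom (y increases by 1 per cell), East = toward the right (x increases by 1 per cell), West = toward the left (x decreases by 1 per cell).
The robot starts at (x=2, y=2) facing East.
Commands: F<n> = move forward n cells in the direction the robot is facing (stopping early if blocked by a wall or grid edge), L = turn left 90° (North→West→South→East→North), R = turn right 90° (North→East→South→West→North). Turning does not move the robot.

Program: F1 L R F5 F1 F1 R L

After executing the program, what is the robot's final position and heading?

Start: (x=2, y=2), facing East
  F1: move forward 1, now at (x=3, y=2)
  L: turn left, now facing North
  R: turn right, now facing East
  F5: move forward 2/5 (blocked), now at (x=5, y=2)
  F1: move forward 0/1 (blocked), now at (x=5, y=2)
  F1: move forward 0/1 (blocked), now at (x=5, y=2)
  R: turn right, now facing South
  L: turn left, now facing East
Final: (x=5, y=2), facing East

Answer: Final position: (x=5, y=2), facing East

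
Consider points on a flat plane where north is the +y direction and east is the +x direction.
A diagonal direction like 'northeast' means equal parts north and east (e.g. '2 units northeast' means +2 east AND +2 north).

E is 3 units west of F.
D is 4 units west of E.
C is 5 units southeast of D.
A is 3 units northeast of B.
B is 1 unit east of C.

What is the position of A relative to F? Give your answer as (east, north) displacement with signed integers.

Place F at the origin (east=0, north=0).
  E is 3 units west of F: delta (east=-3, north=+0); E at (east=-3, north=0).
  D is 4 units west of E: delta (east=-4, north=+0); D at (east=-7, north=0).
  C is 5 units southeast of D: delta (east=+5, north=-5); C at (east=-2, north=-5).
  B is 1 unit east of C: delta (east=+1, north=+0); B at (east=-1, north=-5).
  A is 3 units northeast of B: delta (east=+3, north=+3); A at (east=2, north=-2).
Therefore A relative to F: (east=2, north=-2).

Answer: A is at (east=2, north=-2) relative to F.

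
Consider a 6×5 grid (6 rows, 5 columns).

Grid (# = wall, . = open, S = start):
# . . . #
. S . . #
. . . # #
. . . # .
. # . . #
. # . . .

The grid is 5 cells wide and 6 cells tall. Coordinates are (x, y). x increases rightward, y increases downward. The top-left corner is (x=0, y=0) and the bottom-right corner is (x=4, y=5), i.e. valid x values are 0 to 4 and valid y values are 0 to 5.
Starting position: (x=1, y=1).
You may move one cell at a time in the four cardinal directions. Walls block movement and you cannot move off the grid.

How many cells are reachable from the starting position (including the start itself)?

Answer: Reachable cells: 20

Derivation:
BFS flood-fill from (x=1, y=1):
  Distance 0: (x=1, y=1)
  Distance 1: (x=1, y=0), (x=0, y=1), (x=2, y=1), (x=1, y=2)
  Distance 2: (x=2, y=0), (x=3, y=1), (x=0, y=2), (x=2, y=2), (x=1, y=3)
  Distance 3: (x=3, y=0), (x=0, y=3), (x=2, y=3)
  Distance 4: (x=0, y=4), (x=2, y=4)
  Distance 5: (x=3, y=4), (x=0, y=5), (x=2, y=5)
  Distance 6: (x=3, y=5)
  Distance 7: (x=4, y=5)
Total reachable: 20 (grid has 21 open cells total)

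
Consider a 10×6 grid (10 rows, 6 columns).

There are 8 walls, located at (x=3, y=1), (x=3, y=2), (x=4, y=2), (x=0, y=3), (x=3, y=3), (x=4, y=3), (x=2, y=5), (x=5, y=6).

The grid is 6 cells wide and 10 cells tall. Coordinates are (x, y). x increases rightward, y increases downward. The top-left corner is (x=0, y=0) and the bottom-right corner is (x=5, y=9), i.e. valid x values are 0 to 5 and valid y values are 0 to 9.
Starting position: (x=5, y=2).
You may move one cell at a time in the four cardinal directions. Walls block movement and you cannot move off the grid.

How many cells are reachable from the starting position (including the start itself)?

Answer: Reachable cells: 52

Derivation:
BFS flood-fill from (x=5, y=2):
  Distance 0: (x=5, y=2)
  Distance 1: (x=5, y=1), (x=5, y=3)
  Distance 2: (x=5, y=0), (x=4, y=1), (x=5, y=4)
  Distance 3: (x=4, y=0), (x=4, y=4), (x=5, y=5)
  Distance 4: (x=3, y=0), (x=3, y=4), (x=4, y=5)
  Distance 5: (x=2, y=0), (x=2, y=4), (x=3, y=5), (x=4, y=6)
  Distance 6: (x=1, y=0), (x=2, y=1), (x=2, y=3), (x=1, y=4), (x=3, y=6), (x=4, y=7)
  Distance 7: (x=0, y=0), (x=1, y=1), (x=2, y=2), (x=1, y=3), (x=0, y=4), (x=1, y=5), (x=2, y=6), (x=3, y=7), (x=5, y=7), (x=4, y=8)
  Distance 8: (x=0, y=1), (x=1, y=2), (x=0, y=5), (x=1, y=6), (x=2, y=7), (x=3, y=8), (x=5, y=8), (x=4, y=9)
  Distance 9: (x=0, y=2), (x=0, y=6), (x=1, y=7), (x=2, y=8), (x=3, y=9), (x=5, y=9)
  Distance 10: (x=0, y=7), (x=1, y=8), (x=2, y=9)
  Distance 11: (x=0, y=8), (x=1, y=9)
  Distance 12: (x=0, y=9)
Total reachable: 52 (grid has 52 open cells total)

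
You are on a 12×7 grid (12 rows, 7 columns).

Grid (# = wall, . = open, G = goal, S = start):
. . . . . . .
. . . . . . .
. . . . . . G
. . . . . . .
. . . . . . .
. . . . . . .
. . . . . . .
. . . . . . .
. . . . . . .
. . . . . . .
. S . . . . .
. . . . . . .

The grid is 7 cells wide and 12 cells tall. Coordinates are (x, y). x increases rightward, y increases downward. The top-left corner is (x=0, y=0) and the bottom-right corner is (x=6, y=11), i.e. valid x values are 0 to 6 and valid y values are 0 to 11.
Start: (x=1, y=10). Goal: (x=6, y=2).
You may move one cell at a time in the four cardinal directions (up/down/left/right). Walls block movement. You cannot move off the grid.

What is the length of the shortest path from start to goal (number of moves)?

BFS from (x=1, y=10) until reaching (x=6, y=2):
  Distance 0: (x=1, y=10)
  Distance 1: (x=1, y=9), (x=0, y=10), (x=2, y=10), (x=1, y=11)
  Distance 2: (x=1, y=8), (x=0, y=9), (x=2, y=9), (x=3, y=10), (x=0, y=11), (x=2, y=11)
  Distance 3: (x=1, y=7), (x=0, y=8), (x=2, y=8), (x=3, y=9), (x=4, y=10), (x=3, y=11)
  Distance 4: (x=1, y=6), (x=0, y=7), (x=2, y=7), (x=3, y=8), (x=4, y=9), (x=5, y=10), (x=4, y=11)
  Distance 5: (x=1, y=5), (x=0, y=6), (x=2, y=6), (x=3, y=7), (x=4, y=8), (x=5, y=9), (x=6, y=10), (x=5, y=11)
  Distance 6: (x=1, y=4), (x=0, y=5), (x=2, y=5), (x=3, y=6), (x=4, y=7), (x=5, y=8), (x=6, y=9), (x=6, y=11)
  Distance 7: (x=1, y=3), (x=0, y=4), (x=2, y=4), (x=3, y=5), (x=4, y=6), (x=5, y=7), (x=6, y=8)
  Distance 8: (x=1, y=2), (x=0, y=3), (x=2, y=3), (x=3, y=4), (x=4, y=5), (x=5, y=6), (x=6, y=7)
  Distance 9: (x=1, y=1), (x=0, y=2), (x=2, y=2), (x=3, y=3), (x=4, y=4), (x=5, y=5), (x=6, y=6)
  Distance 10: (x=1, y=0), (x=0, y=1), (x=2, y=1), (x=3, y=2), (x=4, y=3), (x=5, y=4), (x=6, y=5)
  Distance 11: (x=0, y=0), (x=2, y=0), (x=3, y=1), (x=4, y=2), (x=5, y=3), (x=6, y=4)
  Distance 12: (x=3, y=0), (x=4, y=1), (x=5, y=2), (x=6, y=3)
  Distance 13: (x=4, y=0), (x=5, y=1), (x=6, y=2)  <- goal reached here
One shortest path (13 moves): (x=1, y=10) -> (x=2, y=10) -> (x=3, y=10) -> (x=4, y=10) -> (x=5, y=10) -> (x=6, y=10) -> (x=6, y=9) -> (x=6, y=8) -> (x=6, y=7) -> (x=6, y=6) -> (x=6, y=5) -> (x=6, y=4) -> (x=6, y=3) -> (x=6, y=2)

Answer: Shortest path length: 13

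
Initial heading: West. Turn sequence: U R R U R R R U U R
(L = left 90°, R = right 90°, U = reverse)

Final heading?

Start: West
  U (U-turn (180°)) -> East
  R (right (90° clockwise)) -> South
  R (right (90° clockwise)) -> West
  U (U-turn (180°)) -> East
  R (right (90° clockwise)) -> South
  R (right (90° clockwise)) -> West
  R (right (90° clockwise)) -> North
  U (U-turn (180°)) -> South
  U (U-turn (180°)) -> North
  R (right (90° clockwise)) -> East
Final: East

Answer: Final heading: East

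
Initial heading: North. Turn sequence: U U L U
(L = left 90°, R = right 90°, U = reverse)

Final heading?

Answer: Final heading: East

Derivation:
Start: North
  U (U-turn (180°)) -> South
  U (U-turn (180°)) -> North
  L (left (90° counter-clockwise)) -> West
  U (U-turn (180°)) -> East
Final: East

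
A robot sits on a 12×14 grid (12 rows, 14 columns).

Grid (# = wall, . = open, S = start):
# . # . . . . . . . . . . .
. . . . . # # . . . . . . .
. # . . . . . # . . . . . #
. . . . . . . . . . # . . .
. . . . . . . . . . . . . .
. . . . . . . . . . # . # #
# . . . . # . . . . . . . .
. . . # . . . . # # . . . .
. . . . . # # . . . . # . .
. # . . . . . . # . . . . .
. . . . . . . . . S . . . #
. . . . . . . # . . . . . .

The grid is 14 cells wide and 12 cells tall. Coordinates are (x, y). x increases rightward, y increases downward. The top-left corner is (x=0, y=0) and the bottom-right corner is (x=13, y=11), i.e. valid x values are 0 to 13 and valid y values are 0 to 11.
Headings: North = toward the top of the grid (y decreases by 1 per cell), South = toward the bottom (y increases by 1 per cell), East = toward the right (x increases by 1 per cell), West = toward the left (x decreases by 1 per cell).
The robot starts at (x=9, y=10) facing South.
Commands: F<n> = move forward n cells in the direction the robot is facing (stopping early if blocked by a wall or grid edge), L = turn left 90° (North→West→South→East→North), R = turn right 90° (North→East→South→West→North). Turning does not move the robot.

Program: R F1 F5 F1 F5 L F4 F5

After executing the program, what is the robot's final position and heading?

Answer: Final position: (x=0, y=11), facing South

Derivation:
Start: (x=9, y=10), facing South
  R: turn right, now facing West
  F1: move forward 1, now at (x=8, y=10)
  F5: move forward 5, now at (x=3, y=10)
  F1: move forward 1, now at (x=2, y=10)
  F5: move forward 2/5 (blocked), now at (x=0, y=10)
  L: turn left, now facing South
  F4: move forward 1/4 (blocked), now at (x=0, y=11)
  F5: move forward 0/5 (blocked), now at (x=0, y=11)
Final: (x=0, y=11), facing South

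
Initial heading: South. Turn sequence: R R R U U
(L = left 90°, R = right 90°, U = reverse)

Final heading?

Start: South
  R (right (90° clockwise)) -> West
  R (right (90° clockwise)) -> North
  R (right (90° clockwise)) -> East
  U (U-turn (180°)) -> West
  U (U-turn (180°)) -> East
Final: East

Answer: Final heading: East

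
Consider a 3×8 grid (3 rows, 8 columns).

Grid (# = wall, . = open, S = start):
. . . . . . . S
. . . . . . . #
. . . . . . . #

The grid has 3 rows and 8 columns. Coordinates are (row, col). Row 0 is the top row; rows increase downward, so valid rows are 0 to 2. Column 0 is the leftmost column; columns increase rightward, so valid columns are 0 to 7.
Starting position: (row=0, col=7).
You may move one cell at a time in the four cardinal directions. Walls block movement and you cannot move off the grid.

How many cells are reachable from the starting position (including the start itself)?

BFS flood-fill from (row=0, col=7):
  Distance 0: (row=0, col=7)
  Distance 1: (row=0, col=6)
  Distance 2: (row=0, col=5), (row=1, col=6)
  Distance 3: (row=0, col=4), (row=1, col=5), (row=2, col=6)
  Distance 4: (row=0, col=3), (row=1, col=4), (row=2, col=5)
  Distance 5: (row=0, col=2), (row=1, col=3), (row=2, col=4)
  Distance 6: (row=0, col=1), (row=1, col=2), (row=2, col=3)
  Distance 7: (row=0, col=0), (row=1, col=1), (row=2, col=2)
  Distance 8: (row=1, col=0), (row=2, col=1)
  Distance 9: (row=2, col=0)
Total reachable: 22 (grid has 22 open cells total)

Answer: Reachable cells: 22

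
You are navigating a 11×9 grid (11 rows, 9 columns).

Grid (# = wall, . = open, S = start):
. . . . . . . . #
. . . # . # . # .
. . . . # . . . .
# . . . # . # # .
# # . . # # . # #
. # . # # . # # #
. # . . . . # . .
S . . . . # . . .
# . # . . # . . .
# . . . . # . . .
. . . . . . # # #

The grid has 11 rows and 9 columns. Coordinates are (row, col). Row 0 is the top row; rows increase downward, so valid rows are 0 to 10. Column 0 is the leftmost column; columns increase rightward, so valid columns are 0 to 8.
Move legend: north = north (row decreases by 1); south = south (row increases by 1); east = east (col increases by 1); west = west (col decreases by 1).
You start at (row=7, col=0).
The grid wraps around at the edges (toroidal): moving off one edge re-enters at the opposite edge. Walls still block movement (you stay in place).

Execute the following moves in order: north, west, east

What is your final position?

Start: (row=7, col=0)
  north (north): (row=7, col=0) -> (row=6, col=0)
  west (west): (row=6, col=0) -> (row=6, col=8)
  east (east): (row=6, col=8) -> (row=6, col=0)
Final: (row=6, col=0)

Answer: Final position: (row=6, col=0)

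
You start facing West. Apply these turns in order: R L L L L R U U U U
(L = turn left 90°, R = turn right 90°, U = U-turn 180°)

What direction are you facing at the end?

Start: West
  R (right (90° clockwise)) -> North
  L (left (90° counter-clockwise)) -> West
  L (left (90° counter-clockwise)) -> South
  L (left (90° counter-clockwise)) -> East
  L (left (90° counter-clockwise)) -> North
  R (right (90° clockwise)) -> East
  U (U-turn (180°)) -> West
  U (U-turn (180°)) -> East
  U (U-turn (180°)) -> West
  U (U-turn (180°)) -> East
Final: East

Answer: Final heading: East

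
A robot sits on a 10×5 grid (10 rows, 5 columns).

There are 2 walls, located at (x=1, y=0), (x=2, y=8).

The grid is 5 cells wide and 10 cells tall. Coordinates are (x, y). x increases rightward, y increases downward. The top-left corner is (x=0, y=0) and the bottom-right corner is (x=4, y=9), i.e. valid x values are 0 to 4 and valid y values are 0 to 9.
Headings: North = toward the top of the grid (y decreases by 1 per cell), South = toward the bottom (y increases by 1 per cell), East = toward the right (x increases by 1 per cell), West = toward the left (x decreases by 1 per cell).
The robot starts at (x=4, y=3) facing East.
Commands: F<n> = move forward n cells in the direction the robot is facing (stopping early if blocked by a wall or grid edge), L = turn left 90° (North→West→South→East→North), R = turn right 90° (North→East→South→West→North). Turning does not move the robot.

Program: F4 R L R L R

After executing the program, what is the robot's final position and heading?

Answer: Final position: (x=4, y=3), facing South

Derivation:
Start: (x=4, y=3), facing East
  F4: move forward 0/4 (blocked), now at (x=4, y=3)
  R: turn right, now facing South
  L: turn left, now facing East
  R: turn right, now facing South
  L: turn left, now facing East
  R: turn right, now facing South
Final: (x=4, y=3), facing South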